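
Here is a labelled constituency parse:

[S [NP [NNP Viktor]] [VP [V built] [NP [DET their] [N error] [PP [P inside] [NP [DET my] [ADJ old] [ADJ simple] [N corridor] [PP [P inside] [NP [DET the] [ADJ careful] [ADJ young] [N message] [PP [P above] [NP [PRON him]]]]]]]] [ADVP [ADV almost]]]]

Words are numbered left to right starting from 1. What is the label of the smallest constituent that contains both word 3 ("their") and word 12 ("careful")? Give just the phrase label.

NP

Word 3 lies under S → VP → NP → DET; word 12 lies under S → VP → NP → PP → NP → PP → NP → ADJ. The lowest shared node is the NP.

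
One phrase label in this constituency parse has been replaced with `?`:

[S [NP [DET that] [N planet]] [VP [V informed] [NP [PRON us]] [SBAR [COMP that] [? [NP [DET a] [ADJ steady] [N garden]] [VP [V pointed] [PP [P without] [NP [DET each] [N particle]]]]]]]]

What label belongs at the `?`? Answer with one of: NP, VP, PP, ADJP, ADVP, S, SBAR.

The `?` node immediately contains: NP, VP. That is the internal structure of a clause, so the label is S.

S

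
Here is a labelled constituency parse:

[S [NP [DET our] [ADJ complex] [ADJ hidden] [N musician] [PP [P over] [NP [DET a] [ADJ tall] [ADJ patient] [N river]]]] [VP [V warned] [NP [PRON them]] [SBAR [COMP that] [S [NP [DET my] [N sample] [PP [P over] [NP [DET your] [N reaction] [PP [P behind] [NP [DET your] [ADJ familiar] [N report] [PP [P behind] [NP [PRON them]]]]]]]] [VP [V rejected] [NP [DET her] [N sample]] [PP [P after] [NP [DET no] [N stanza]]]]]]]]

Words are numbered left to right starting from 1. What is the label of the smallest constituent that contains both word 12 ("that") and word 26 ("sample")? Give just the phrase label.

SBAR

The smallest bracket enclosing both words is [SBAR that my sample over your reaction behind your familiar report behind them rejected her sample after no stanza], so the label is SBAR.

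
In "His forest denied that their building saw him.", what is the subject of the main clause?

In the main clause the verb is "denied"; the NP preceding it, "his forest", is the subject.

his forest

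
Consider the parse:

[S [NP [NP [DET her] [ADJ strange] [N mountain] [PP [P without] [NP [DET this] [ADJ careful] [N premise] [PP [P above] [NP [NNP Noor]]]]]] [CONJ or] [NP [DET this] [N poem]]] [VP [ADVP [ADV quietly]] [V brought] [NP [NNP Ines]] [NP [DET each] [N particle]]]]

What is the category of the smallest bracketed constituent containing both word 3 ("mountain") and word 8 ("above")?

NP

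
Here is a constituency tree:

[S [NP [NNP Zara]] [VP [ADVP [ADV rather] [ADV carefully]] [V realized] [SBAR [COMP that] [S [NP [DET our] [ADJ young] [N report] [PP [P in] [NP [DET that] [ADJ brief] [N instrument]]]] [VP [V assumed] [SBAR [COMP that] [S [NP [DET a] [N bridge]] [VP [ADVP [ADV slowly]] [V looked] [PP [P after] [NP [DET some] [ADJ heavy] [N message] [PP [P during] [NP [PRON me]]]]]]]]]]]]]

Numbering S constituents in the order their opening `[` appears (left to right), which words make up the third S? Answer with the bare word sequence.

The S opening brackets appear, in order, over: "Zara rather carefully realized that our young report in that brief instrument assumed that a bridge slowly looked after some heavy message during me"; "our young report in that brief instrument assumed that a bridge slowly looked after some heavy message during me"; "a bridge slowly looked after some heavy message during me". The third one spans "a bridge slowly looked after some heavy message during me".

a bridge slowly looked after some heavy message during me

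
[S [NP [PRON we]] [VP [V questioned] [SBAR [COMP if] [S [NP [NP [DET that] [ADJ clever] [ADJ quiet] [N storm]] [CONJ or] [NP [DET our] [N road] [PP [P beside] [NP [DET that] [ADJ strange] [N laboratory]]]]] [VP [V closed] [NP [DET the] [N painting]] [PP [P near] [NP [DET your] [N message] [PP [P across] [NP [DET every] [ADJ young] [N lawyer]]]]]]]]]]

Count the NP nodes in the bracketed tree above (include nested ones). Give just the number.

8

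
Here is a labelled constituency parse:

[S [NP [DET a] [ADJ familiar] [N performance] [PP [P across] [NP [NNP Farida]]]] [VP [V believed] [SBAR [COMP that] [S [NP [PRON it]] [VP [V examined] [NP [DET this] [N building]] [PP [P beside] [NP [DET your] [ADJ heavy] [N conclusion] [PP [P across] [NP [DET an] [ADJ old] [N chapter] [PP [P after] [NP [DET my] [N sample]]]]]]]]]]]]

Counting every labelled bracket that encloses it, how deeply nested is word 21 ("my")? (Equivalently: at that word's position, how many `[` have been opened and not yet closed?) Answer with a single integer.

12

The word sits inside DET, which is inside NP, inside PP, inside NP, inside PP, inside NP, inside PP, inside VP, inside S, inside SBAR, inside VP, inside S — 12 brackets in all.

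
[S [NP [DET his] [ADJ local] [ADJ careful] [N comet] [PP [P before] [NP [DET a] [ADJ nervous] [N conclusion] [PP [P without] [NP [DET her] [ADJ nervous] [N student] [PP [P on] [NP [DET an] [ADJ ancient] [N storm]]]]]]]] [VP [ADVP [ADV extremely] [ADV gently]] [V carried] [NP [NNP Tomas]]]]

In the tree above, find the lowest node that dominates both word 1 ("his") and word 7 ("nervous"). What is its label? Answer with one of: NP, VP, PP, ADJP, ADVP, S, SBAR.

Word 1 lies under S → NP → DET; word 7 lies under S → NP → PP → NP → ADJ. The lowest shared node is the NP.

NP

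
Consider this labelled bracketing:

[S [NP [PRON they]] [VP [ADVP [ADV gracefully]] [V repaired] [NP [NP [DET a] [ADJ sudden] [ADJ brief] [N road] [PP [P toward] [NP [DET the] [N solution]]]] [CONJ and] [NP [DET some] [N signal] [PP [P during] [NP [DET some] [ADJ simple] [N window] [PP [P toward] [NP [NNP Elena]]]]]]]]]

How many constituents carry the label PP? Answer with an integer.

Scanning left to right, an opening `[PP` appears at word positions 8, 14, 18 — 3 in total.

3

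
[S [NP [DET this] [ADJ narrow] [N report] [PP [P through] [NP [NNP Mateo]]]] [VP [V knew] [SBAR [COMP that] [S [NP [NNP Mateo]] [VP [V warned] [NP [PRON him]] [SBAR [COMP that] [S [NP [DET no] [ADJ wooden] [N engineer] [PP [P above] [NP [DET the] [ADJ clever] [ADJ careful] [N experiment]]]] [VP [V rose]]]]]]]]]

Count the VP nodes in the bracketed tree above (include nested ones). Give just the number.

3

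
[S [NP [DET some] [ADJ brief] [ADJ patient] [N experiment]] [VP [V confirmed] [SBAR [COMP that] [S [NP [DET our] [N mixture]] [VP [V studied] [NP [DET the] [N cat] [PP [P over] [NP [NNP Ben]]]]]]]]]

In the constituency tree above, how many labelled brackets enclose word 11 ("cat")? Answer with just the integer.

7

Counting open brackets not yet closed at "cat": [S [VP [SBAR [S [VP [NP [N = 7.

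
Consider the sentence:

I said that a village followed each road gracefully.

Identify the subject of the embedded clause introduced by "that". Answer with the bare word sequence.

The subject of the embedded clause introduced by "that" is the NP immediately before the verb "followed": "a village".

a village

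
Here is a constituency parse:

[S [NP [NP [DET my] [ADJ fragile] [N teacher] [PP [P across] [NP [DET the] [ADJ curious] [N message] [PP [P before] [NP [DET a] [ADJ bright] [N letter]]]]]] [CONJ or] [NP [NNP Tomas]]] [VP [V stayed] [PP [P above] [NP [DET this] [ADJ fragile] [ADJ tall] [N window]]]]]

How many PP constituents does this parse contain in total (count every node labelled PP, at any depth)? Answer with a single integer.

3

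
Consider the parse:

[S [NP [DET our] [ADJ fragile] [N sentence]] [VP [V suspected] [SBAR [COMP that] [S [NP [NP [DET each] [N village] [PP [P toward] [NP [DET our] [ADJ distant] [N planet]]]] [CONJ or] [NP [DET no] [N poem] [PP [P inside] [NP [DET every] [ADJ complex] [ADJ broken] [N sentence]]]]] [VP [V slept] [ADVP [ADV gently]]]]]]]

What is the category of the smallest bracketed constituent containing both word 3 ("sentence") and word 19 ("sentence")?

Word 3 lies under S → NP → N; word 19 lies under S → VP → SBAR → S → NP → NP → PP → NP → N. The lowest shared node is the S.

S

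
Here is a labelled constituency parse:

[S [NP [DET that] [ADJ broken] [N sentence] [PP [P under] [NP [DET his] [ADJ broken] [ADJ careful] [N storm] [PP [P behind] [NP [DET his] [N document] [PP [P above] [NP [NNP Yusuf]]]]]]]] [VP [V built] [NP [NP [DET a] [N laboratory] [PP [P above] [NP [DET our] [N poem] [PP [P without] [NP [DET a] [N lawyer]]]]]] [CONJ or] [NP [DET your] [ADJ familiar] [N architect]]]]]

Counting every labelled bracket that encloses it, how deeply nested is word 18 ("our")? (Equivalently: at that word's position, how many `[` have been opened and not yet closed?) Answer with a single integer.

7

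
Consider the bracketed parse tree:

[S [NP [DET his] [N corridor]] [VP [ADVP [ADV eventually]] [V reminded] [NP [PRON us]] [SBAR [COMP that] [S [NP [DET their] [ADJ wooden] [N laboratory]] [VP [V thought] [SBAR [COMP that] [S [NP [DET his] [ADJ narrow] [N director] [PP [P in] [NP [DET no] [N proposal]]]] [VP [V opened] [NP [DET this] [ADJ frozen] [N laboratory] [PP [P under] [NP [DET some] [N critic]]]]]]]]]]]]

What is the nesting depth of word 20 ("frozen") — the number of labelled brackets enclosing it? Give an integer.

10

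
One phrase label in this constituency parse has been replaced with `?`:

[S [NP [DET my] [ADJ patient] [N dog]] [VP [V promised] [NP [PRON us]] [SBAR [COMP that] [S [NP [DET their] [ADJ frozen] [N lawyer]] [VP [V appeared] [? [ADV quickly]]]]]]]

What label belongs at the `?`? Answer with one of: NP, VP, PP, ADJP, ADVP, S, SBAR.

ADVP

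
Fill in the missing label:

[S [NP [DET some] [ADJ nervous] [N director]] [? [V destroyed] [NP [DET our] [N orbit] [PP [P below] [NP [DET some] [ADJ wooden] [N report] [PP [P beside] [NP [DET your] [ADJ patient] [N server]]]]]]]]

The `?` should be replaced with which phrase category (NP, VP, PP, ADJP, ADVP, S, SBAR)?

VP

Looking at what the `?` directly dominates — V 'destroyed', NP — this is a verb phrase (VP).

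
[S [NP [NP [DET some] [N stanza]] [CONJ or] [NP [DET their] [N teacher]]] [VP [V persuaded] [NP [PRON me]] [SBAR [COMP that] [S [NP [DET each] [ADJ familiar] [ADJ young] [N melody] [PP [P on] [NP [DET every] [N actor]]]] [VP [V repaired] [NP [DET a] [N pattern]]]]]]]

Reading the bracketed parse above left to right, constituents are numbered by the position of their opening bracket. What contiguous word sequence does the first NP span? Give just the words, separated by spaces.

some stanza or their teacher

Opening `[NP` markers occur at word positions 1, 1, 4, 7, 9, 14, 17; the first of these opens the constituent [NP some stanza or their teacher].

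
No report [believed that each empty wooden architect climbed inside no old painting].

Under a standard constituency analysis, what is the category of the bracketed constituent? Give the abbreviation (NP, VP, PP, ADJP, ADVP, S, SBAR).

VP

The bracketed span "believed that each empty wooden architect climbed inside no old painting" is headed by "believed", making it a verb phrase (VP).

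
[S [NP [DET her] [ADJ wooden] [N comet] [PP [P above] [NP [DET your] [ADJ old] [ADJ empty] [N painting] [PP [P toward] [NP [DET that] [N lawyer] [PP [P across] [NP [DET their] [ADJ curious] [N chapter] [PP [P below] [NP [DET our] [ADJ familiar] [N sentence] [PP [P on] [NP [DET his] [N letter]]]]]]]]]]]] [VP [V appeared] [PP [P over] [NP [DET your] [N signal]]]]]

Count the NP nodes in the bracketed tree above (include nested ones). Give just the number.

7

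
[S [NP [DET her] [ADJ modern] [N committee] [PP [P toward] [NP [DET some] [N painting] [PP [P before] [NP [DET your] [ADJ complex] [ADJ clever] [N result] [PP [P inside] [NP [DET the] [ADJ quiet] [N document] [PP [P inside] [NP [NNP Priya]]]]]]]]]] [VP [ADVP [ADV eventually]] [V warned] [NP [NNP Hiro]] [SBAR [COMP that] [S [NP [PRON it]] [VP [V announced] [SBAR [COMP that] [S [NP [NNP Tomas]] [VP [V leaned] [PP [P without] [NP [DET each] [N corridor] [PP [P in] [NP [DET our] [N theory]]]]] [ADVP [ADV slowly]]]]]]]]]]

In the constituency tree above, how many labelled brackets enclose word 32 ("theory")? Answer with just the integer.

Path from the root down to the word: S → VP → SBAR → S → VP → SBAR → S → VP → PP → NP → PP → NP → N. That is 13 enclosing brackets.

13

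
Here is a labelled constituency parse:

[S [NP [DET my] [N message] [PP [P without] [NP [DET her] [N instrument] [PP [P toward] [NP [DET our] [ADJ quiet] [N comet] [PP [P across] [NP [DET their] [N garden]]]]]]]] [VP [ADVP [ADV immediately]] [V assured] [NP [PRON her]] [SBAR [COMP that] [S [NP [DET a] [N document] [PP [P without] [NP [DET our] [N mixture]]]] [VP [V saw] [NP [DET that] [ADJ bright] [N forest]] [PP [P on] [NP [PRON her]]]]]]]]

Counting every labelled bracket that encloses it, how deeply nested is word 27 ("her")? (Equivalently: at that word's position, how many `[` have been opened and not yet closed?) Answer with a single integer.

8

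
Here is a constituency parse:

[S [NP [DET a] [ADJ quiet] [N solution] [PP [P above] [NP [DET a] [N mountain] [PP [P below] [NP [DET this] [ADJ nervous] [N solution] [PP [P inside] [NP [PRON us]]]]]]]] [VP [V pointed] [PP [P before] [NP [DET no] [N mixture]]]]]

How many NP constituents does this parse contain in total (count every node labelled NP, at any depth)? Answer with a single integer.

5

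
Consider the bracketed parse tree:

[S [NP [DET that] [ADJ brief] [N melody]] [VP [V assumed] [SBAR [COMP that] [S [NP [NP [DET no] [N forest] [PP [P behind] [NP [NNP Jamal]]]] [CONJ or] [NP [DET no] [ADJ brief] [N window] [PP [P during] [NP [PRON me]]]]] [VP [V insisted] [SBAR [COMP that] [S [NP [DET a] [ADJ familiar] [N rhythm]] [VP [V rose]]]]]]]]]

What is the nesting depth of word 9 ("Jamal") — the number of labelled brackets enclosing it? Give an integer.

9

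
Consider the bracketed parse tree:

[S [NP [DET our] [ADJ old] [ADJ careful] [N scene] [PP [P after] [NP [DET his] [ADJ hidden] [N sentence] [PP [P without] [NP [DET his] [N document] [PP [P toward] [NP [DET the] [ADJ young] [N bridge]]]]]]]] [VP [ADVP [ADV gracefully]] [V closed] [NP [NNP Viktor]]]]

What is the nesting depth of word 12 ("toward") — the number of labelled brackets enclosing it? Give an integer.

The word sits inside P, which is inside PP, inside NP, inside PP, inside NP, inside PP, inside NP, inside S — 8 brackets in all.

8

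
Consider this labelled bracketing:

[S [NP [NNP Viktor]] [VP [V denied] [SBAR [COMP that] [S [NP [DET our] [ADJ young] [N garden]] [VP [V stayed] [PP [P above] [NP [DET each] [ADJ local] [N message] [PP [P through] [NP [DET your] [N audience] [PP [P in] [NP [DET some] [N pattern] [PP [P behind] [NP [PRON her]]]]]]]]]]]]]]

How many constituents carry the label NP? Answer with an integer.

6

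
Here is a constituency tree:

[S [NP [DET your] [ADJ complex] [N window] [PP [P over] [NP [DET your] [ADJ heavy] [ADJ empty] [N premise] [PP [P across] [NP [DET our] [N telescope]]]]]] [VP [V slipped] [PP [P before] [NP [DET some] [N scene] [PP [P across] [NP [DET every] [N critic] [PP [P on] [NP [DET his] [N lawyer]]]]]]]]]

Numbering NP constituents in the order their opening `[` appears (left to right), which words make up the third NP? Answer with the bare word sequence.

our telescope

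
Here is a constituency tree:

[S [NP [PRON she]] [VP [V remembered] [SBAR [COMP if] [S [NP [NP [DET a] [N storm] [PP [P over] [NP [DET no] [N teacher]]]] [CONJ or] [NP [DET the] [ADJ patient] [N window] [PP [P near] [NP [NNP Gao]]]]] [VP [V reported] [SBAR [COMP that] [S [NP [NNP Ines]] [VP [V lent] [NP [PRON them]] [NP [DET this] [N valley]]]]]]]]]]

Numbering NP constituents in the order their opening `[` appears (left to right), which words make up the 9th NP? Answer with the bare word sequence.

this valley

Opening `[NP` markers occur at word positions 1, 4, 4, 7, 10, 14, 17, 19, 20; the 9th of these opens the constituent [NP this valley].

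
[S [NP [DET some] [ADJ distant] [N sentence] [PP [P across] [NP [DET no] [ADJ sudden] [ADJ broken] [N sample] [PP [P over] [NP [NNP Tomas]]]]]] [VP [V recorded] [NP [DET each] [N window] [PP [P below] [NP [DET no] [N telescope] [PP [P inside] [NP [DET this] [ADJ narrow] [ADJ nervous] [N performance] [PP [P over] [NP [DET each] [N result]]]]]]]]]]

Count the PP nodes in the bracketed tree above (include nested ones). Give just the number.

Listing each PP by its span: [PP across no sudden broken sample over Tomas]; [PP over Tomas]; [PP below no telescope inside this narrow nervous performance over each result]; [PP inside this narrow nervous performance over each result]; [PP over each result] — that makes 5.

5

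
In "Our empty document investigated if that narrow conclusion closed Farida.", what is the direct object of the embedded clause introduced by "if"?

Farida

"closed" heads the VP of the embedded clause introduced by "if", and "Farida" is its direct object.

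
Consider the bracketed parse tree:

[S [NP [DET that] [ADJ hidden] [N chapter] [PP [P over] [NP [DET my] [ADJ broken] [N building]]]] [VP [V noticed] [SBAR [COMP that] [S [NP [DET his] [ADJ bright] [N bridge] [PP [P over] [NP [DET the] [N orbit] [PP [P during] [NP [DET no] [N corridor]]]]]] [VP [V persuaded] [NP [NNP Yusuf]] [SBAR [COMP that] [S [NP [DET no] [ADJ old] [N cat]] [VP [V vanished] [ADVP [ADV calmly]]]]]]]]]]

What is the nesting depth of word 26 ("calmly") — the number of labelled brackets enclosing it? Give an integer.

10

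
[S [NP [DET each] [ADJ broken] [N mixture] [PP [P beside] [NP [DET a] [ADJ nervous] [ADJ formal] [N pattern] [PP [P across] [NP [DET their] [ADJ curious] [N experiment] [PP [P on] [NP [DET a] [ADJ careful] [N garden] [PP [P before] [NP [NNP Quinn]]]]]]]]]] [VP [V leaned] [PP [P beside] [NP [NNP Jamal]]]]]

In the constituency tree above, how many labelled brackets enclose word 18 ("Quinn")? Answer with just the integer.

11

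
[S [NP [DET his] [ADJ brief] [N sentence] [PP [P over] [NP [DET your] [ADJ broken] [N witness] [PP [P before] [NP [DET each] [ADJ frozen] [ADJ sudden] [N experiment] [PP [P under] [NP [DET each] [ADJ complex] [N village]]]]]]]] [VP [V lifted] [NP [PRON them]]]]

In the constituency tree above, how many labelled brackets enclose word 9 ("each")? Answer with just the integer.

Counting open brackets not yet closed at "each": [S [NP [PP [NP [PP [NP [DET = 7.

7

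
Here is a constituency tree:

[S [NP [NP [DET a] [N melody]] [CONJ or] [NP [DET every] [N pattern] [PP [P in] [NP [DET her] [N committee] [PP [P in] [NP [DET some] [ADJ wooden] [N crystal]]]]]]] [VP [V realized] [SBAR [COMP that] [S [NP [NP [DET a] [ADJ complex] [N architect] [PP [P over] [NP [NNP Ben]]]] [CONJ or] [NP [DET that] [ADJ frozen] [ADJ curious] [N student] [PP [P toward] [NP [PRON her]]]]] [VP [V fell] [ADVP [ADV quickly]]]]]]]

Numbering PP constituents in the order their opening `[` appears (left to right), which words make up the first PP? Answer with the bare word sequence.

in her committee in some wooden crystal

In left-to-right order the PP constituents are "in her committee in some wooden crystal"; "in some wooden crystal"; "over Ben"; "toward her". Number 1 is "in her committee in some wooden crystal".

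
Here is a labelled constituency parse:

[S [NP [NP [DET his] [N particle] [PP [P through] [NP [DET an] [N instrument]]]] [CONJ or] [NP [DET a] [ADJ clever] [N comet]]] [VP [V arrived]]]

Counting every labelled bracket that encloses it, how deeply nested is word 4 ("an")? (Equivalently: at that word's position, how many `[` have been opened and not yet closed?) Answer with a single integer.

6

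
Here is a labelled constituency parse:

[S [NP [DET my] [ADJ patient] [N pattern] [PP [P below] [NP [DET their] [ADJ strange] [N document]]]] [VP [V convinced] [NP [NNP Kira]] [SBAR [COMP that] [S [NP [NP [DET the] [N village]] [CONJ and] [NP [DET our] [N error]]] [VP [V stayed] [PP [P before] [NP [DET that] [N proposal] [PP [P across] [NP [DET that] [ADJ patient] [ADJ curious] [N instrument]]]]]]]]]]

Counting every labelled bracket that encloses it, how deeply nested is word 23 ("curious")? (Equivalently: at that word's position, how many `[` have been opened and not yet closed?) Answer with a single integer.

Counting open brackets not yet closed at "curious": [S [VP [SBAR [S [VP [PP [NP [PP [NP [ADJ = 10.

10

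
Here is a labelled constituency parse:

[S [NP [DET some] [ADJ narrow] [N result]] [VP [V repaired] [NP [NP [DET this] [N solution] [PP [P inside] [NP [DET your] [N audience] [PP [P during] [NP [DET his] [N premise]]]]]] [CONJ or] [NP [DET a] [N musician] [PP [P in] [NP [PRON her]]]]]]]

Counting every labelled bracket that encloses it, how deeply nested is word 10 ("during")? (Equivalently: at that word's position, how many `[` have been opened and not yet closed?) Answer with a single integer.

8

The word sits inside P, which is inside PP, inside NP, inside PP, inside NP, inside NP, inside VP, inside S — 8 brackets in all.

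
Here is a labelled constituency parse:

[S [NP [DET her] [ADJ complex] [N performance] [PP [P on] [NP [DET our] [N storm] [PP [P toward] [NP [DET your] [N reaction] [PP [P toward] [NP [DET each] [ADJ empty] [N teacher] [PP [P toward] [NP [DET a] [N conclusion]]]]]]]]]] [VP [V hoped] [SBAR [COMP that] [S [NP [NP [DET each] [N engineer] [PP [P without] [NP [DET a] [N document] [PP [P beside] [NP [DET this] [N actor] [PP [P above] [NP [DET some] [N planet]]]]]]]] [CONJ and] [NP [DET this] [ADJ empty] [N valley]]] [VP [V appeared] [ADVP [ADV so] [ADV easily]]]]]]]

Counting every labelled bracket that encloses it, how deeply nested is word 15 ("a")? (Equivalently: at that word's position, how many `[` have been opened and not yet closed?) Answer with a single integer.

11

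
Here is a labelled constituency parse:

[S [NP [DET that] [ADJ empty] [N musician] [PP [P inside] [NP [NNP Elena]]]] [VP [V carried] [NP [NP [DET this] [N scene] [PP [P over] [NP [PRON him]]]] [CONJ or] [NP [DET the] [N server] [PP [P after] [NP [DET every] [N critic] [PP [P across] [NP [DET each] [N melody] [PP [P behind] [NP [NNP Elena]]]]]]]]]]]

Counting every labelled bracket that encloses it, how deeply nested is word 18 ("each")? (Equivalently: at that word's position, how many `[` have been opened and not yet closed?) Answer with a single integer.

9

The word sits inside DET, which is inside NP, inside PP, inside NP, inside PP, inside NP, inside NP, inside VP, inside S — 9 brackets in all.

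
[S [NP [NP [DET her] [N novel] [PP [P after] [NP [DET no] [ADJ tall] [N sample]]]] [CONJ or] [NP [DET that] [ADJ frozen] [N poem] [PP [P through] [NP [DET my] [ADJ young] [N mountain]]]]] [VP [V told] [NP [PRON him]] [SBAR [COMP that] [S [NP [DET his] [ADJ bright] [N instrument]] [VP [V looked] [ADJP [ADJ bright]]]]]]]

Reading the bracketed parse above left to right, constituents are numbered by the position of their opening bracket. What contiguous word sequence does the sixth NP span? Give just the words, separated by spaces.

him

In left-to-right order the NP constituents are "her novel after no tall sample or that frozen poem through my young mountain"; "her novel after no tall sample"; "no tall sample"; "that frozen poem through my young mountain"; "my young mountain"; "him"; "his bright instrument". Number 6 is "him".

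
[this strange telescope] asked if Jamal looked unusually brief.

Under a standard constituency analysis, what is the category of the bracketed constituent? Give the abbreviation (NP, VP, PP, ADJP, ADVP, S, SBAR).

The span is built around the noun "telescope" — a noun phrase (NP).

NP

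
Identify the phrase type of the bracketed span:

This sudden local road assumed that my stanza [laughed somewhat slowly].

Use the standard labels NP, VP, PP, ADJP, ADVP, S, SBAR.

"laughed" is the head of the bracketed span, so the span is a verb phrase: VP.

VP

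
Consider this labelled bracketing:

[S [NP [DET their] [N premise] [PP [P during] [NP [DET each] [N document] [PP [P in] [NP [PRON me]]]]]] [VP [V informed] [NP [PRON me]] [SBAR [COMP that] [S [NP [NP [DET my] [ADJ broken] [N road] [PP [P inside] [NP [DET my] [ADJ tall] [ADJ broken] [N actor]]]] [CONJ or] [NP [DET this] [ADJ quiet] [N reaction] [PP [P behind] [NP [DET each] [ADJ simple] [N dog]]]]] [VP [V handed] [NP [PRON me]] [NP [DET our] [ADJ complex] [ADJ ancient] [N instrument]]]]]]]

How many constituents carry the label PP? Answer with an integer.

The PP constituents are: [PP during each document in me]; [PP in me]; [PP inside my tall broken actor]; [PP behind each simple dog]. Total: 4.

4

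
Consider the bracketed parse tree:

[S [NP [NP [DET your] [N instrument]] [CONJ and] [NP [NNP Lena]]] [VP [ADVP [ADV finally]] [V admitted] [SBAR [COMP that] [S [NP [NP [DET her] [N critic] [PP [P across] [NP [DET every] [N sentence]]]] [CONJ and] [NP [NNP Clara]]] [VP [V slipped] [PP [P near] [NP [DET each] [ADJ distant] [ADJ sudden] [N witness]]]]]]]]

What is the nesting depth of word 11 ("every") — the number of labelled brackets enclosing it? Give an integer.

9

Counting open brackets not yet closed at "every": [S [VP [SBAR [S [NP [NP [PP [NP [DET = 9.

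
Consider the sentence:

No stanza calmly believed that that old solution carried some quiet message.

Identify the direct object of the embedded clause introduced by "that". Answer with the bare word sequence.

some quiet message

Within the embedded clause introduced by "that", the direct object of "carried" is "some quiet message".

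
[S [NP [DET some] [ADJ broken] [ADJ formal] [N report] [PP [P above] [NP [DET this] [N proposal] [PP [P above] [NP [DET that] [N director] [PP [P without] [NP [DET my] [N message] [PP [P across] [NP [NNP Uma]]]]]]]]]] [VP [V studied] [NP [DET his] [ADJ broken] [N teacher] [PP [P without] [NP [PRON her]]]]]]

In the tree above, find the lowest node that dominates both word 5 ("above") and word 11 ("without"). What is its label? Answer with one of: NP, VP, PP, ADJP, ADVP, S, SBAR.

The smallest bracket enclosing both words is [PP above this proposal above that director without my message across Uma], so the label is PP.

PP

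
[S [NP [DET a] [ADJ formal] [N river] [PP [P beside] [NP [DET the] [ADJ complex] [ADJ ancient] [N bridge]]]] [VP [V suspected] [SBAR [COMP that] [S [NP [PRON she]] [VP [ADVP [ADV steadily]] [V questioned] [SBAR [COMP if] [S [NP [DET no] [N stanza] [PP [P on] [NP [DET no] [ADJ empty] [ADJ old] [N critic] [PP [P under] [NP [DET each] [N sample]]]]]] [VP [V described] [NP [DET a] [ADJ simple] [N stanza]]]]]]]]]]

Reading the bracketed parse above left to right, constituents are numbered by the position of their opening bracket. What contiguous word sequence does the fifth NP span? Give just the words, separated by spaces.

no empty old critic under each sample

Opening `[NP` markers occur at word positions 1, 5, 11, 15, 18, 23, 26; the fifth of these opens the constituent [NP no empty old critic under each sample].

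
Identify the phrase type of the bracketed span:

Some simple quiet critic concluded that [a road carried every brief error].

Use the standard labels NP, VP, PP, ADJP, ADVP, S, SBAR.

S

"carried" is the head of the bracketed span, so the span is a clause: S.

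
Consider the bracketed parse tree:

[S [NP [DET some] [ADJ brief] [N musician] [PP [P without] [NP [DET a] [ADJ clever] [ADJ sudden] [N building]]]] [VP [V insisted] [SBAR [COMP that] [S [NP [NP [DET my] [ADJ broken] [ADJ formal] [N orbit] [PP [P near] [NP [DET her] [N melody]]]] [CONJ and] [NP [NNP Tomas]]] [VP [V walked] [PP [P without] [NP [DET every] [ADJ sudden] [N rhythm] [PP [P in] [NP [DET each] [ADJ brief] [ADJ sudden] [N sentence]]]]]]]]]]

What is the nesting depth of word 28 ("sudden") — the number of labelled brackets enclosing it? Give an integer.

10

Counting open brackets not yet closed at "sudden": [S [VP [SBAR [S [VP [PP [NP [PP [NP [ADJ = 10.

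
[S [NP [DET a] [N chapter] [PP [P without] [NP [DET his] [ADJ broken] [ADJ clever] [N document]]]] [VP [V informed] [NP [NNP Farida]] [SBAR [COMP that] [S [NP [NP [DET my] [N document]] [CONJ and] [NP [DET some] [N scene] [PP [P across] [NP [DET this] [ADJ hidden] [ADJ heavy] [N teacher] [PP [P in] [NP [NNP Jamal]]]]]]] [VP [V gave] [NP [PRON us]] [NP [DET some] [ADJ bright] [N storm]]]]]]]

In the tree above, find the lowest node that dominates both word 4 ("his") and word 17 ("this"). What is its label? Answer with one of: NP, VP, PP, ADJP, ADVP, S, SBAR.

S

Word 4 lies under S → NP → PP → NP → DET; word 17 lies under S → VP → SBAR → S → NP → NP → PP → NP → DET. The lowest shared node is the S.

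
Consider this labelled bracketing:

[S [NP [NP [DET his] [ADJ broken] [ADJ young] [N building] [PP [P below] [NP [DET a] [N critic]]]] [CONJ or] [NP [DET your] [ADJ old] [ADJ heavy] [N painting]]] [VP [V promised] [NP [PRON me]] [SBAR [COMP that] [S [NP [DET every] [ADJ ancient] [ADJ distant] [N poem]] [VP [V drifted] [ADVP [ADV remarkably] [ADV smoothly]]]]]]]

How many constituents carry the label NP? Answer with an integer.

Scanning left to right, an opening `[NP` appears at word positions 1, 1, 6, 9, 14, 16 — 6 in total.

6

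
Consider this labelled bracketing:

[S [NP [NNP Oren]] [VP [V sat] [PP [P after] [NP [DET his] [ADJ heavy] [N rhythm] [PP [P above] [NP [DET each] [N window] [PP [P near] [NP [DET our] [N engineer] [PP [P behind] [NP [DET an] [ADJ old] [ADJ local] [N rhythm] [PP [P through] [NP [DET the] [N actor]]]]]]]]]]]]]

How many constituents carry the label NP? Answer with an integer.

6

Listing each NP by its span: [NP Oren]; [NP his heavy rhythm above each window near our engineer behind an old local rhythm through the actor]; [NP each window near our engineer behind an old local rhythm through the actor]; [NP our engineer behind an old local rhythm through the actor]; [NP an old local rhythm through the actor]; [NP the actor] — that makes 6.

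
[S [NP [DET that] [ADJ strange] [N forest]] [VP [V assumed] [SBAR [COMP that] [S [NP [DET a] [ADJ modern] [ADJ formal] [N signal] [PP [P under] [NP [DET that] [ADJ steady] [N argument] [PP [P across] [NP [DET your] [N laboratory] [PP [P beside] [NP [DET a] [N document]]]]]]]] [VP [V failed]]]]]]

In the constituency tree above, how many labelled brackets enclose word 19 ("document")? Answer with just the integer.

12

The word sits inside N, which is inside NP, inside PP, inside NP, inside PP, inside NP, inside PP, inside NP, inside S, inside SBAR, inside VP, inside S — 12 brackets in all.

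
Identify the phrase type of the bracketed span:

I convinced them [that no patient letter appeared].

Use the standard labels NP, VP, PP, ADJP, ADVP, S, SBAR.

SBAR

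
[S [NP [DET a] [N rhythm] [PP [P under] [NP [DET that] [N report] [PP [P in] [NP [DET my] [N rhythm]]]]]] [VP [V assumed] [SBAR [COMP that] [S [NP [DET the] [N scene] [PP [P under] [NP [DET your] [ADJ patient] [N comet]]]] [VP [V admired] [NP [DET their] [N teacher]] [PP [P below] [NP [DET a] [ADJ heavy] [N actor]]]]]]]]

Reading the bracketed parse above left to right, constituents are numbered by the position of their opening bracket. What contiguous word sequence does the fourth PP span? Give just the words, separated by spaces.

below a heavy actor

In left-to-right order the PP constituents are "under that report in my rhythm"; "in my rhythm"; "under your patient comet"; "below a heavy actor". Number 4 is "below a heavy actor".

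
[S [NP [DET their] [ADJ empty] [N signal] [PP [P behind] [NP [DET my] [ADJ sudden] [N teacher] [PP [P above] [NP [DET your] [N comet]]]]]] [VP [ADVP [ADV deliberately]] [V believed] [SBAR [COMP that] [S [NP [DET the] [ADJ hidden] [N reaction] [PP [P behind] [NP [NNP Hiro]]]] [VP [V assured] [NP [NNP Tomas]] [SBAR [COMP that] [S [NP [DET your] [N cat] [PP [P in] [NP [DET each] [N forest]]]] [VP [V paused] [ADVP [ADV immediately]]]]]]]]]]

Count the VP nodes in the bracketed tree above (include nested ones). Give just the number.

3

Scanning left to right, an opening `[VP` appears at word positions 11, 19, 27 — 3 in total.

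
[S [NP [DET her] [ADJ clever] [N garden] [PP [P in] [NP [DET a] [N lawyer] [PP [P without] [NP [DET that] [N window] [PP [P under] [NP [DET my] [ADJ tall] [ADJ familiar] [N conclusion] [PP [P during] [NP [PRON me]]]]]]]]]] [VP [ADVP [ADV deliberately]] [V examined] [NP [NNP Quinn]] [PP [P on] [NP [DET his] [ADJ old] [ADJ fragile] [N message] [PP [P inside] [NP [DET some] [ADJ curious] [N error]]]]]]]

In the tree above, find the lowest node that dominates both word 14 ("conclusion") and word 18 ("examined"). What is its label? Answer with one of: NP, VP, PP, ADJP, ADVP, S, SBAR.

S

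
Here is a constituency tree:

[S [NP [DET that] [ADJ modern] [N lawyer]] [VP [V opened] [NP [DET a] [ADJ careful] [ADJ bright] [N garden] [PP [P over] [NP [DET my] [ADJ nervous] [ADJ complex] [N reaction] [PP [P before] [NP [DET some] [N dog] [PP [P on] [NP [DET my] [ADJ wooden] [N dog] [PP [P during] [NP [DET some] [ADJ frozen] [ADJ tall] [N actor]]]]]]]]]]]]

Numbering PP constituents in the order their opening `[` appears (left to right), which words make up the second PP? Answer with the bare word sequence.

The PP opening brackets appear, in order, over: "over my nervous complex reaction before some dog on my wooden dog during some frozen tall actor"; "before some dog on my wooden dog during some frozen tall actor"; "on my wooden dog during some frozen tall actor"; "during some frozen tall actor". The second one spans "before some dog on my wooden dog during some frozen tall actor".

before some dog on my wooden dog during some frozen tall actor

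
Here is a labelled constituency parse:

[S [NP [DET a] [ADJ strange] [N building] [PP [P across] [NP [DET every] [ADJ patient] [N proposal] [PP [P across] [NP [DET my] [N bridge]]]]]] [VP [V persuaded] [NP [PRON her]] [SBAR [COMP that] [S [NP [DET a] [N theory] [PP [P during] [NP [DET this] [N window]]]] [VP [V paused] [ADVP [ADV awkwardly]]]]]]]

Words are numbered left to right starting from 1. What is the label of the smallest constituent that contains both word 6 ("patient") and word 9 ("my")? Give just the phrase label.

NP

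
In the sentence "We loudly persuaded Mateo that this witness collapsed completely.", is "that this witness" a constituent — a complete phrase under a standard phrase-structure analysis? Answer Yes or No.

No

"that" belongs to the complementizer "that" while "witness" belongs to the clause "this witness collapsed completely"; a span that runs across that boundary is not a single phrase.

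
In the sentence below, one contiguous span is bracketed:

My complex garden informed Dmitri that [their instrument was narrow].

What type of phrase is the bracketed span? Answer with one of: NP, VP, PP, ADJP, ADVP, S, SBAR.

S

The span is built around the head "was" — a clause (S).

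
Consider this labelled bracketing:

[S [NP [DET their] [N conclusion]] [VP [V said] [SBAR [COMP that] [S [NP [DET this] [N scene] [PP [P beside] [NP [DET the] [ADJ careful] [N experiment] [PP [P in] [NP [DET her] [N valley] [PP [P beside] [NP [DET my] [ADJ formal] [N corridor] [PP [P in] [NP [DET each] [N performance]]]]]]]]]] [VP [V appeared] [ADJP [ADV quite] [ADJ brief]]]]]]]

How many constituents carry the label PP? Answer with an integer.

4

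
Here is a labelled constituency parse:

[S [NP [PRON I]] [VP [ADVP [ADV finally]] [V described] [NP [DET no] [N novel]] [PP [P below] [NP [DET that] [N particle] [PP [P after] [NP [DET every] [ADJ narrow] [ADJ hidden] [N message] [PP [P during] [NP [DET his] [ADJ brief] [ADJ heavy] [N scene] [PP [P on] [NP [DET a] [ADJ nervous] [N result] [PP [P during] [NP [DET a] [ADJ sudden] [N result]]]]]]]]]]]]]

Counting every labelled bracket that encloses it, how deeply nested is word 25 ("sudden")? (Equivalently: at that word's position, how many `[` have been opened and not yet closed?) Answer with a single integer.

The word sits inside ADJ, which is inside NP, inside PP, inside NP, inside PP, inside NP, inside PP, inside NP, inside PP, inside NP, inside PP, inside VP, inside S — 13 brackets in all.

13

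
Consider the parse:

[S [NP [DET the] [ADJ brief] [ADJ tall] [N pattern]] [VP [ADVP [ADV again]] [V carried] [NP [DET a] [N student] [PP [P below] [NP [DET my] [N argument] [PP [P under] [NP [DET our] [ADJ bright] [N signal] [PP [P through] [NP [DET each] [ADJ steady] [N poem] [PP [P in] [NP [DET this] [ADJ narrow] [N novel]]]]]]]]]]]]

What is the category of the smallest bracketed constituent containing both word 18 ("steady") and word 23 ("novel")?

NP

The smallest bracket enclosing both words is [NP each steady poem in this narrow novel], so the label is NP.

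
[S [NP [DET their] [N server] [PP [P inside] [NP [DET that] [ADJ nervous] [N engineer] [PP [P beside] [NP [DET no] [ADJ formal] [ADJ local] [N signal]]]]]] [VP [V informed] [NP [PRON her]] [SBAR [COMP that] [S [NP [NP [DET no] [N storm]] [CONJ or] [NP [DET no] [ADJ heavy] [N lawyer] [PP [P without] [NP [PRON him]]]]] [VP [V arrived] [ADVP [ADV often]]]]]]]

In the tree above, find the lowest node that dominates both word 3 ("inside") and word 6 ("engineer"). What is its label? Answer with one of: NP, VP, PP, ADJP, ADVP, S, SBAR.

PP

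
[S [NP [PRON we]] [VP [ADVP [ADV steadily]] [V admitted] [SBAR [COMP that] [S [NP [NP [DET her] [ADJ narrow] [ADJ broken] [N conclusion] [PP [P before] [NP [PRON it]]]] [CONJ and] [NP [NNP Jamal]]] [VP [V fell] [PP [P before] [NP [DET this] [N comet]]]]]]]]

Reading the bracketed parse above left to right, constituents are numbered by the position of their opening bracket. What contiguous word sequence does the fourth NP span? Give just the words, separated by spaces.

Opening `[NP` markers occur at word positions 1, 5, 5, 10, 12, 15; the fourth of these opens the constituent [NP it].

it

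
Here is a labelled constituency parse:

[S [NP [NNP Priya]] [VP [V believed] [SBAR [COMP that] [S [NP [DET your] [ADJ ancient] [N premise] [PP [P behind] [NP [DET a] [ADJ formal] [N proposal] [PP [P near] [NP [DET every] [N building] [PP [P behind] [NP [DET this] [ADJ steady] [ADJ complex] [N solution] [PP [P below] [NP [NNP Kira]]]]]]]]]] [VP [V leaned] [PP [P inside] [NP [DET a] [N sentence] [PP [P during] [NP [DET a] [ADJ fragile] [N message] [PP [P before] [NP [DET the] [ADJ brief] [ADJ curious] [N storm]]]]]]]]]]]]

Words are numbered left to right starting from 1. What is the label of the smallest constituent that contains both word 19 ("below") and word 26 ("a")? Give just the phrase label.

S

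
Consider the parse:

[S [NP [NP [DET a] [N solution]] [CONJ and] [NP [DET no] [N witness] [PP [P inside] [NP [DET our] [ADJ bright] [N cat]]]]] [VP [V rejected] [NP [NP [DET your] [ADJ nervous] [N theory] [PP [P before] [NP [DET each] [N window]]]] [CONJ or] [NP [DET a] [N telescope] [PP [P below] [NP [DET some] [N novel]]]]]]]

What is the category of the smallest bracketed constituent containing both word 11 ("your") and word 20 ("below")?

NP

Both words fall inside [NP your nervous theory before each window or a telescope below some novel] (words 11–22), and no smaller constituent contains them both. Label: NP.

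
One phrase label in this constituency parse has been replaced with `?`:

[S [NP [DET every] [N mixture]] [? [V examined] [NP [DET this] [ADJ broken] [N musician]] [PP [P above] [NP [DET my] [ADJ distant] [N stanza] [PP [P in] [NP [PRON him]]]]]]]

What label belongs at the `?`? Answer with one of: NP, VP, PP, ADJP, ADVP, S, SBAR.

VP

Looking at what the `?` directly dominates — V 'examined', NP, PP — this is a verb phrase (VP).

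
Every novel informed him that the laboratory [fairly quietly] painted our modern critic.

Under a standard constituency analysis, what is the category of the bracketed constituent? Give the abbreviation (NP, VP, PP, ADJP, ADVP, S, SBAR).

ADVP

The bracketed span "fairly quietly" is headed by "quietly", making it an adverb phrase (ADVP).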